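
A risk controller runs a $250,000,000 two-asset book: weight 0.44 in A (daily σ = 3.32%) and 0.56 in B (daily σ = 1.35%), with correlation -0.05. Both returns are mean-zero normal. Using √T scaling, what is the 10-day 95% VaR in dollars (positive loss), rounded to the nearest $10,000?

$20,950,000

σ_p = √(0.44²·3.32² + 0.56²·1.35² + 2·-0.05·0.44·0.56·3.32·1.35) = 1.611%.
σ_{10d} = 1.611% × √10 = 5.094%.
z(95%) = 1.645.
VaR = 1.645 × 5.094% = 8.380%; on $250,000,000 that is $20,950,000.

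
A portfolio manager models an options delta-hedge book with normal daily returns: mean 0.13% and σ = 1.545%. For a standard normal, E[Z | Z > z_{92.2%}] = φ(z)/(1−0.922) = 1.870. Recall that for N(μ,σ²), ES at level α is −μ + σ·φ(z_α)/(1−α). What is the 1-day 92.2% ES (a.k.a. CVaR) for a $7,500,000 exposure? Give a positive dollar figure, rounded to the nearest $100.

$206,900

ES = −(0.13%) + 1.545% × 1.870 = 2.759%.
On $7,500,000: 0.02759 × $7,500,000 = $206,925.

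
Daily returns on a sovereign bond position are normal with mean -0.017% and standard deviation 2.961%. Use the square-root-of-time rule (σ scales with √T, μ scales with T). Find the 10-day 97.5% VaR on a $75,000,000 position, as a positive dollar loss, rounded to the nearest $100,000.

At 97.5%, z = 1.960.
σ_{10d} = 2.961% × √10 = 9.364%; μ_{10d} = 10 × -0.017% = -0.170%.
VaR = −(-0.170%) + 1.960 × 9.364% = 18.523%.
On $75,000,000: 0.18523 × $75,000,000 = $13,892,250.

$13,900,000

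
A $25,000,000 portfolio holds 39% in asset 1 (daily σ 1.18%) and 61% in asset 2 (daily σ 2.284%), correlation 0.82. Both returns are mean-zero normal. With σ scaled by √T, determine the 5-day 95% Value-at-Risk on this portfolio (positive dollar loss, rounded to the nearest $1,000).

σ_p = √(0.39²·1.18² + 0.61²·2.284² + 2·0.82·0.39·0.61·1.18·2.284) = 1.790%.
σ_{5d} = 1.790% × √5 = 4.003%.
z(95%) = 1.645.
VaR = 1.645 × 4.003% = 6.585%; on $25,000,000 that is $1,646,250.

$1,646,000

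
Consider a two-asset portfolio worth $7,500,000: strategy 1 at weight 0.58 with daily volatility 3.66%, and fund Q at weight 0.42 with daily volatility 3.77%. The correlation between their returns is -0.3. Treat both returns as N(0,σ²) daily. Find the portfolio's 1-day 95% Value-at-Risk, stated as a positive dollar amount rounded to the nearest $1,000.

$276,000

σ_p² = 0.58²·3.66² + 0.42²·3.77² + 2·-0.3·0.58·0.42·3.66·3.77 = 4.9967 (%²).
σ_p = √4.9967 = 2.235%.
At 95%, z = 1.645.
VaR = 1.645 × 2.235% = 3.677%; on $7,500,000 that is $275,775.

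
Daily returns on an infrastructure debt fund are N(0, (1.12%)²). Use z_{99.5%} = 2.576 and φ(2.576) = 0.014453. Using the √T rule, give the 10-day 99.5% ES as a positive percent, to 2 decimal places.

10.24%

σ_{10d} = 1.12% × √10 = 3.542%.
ES multiplier = φ(z)/(1−α) = 0.014453/0.005 = 2.891.
ES = 3.542% × 2.891 = 10.240%.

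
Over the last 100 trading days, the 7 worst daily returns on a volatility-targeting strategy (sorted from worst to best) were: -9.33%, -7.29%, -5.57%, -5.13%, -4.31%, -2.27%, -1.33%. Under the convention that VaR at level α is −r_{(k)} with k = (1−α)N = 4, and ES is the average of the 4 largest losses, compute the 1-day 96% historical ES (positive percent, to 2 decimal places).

6.83%

The 4 worst returns sum to -27.32%.
ES = −(-27.32%) / 4 = 6.83%.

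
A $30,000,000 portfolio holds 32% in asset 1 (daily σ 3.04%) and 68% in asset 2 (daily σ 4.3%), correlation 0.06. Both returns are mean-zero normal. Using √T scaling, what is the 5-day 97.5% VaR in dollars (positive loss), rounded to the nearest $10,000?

$4,120,000

σ_p = √(0.32²·3.04² + 0.68²·4.3² + 2·0.06·0.32·0.68·3.04·4.3) = 3.136%.
σ_{5d} = 3.136% × √5 = 7.012%.
z(97.5%) = 1.960.
VaR = 1.960 × 7.012% = 13.744%; on $30,000,000 that is $4,123,200.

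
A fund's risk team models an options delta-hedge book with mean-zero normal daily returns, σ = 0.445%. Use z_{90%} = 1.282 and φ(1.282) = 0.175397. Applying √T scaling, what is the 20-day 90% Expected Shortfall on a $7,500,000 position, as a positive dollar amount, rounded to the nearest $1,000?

σ_{20d} = 0.445% × √20 = 1.990%.
ES multiplier = φ(z)/(1−α) = 0.175397/0.1 = 1.754.
ES = 1.990% × 1.754 = 3.490%; on $7,500,000: $261,750.

$262,000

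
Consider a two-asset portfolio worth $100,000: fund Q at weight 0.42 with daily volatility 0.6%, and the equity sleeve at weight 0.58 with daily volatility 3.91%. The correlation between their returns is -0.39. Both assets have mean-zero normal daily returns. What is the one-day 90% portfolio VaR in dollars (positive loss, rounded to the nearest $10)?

$2,800

σ_p² = 0.42²·0.6² + 0.58²·3.91² + 2·-0.39·0.42·0.58·0.6·3.91 = 4.7607 (%²).
σ_p = √4.7607 = 2.182%.
At 90%, z = 1.282.
VaR = 1.282 × 2.182% = 2.797%; on $100,000 that is $2,797.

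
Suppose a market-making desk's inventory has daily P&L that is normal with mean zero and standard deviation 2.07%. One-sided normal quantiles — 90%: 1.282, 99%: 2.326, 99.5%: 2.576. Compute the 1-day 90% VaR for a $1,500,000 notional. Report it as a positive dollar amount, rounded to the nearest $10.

$39,810

VaR = z·σ = 1.282 × 2.07% = 2.654%.
On $1,500,000: 0.02654 × $1,500,000 = $39,810.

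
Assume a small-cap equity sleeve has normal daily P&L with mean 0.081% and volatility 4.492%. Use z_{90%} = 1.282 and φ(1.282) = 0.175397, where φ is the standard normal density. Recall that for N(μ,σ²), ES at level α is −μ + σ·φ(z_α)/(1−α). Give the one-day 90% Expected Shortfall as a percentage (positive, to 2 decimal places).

7.80%

Tail multiplier: φ(z)/(1−α) = 0.175397 / 0.1 = 1.754.
ES = −(0.081%) + 4.492% × 1.754 = 7.798%.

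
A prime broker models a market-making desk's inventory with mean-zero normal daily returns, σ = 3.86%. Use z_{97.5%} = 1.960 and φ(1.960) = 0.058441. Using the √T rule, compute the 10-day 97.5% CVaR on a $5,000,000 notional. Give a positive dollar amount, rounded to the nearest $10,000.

$1,430,000

σ_{10d} = 3.86% × √10 = 12.206%.
ES multiplier = φ(z)/(1−α) = 0.058441/0.025 = 2.338.
ES = 12.206% × 2.338 = 28.538%; on $5,000,000: $1,426,900.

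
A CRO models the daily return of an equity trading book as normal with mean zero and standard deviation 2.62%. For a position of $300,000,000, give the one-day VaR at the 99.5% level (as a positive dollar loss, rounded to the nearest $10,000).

$20,250,000

At 99.5% one-sided, z = 2.576.
VaR = z·σ = 2.576 × 2.62% = 6.749%.
On $300,000,000: 0.06749 × $300,000,000 = $20,247,000.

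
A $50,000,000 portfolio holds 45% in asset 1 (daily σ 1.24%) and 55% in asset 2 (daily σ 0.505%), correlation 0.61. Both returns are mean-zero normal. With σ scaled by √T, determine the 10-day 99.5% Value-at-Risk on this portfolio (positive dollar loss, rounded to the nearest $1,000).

$3,095,000

σ_p = √(0.45²·1.24² + 0.55²·0.505² + 2·0.61·0.45·0.55·1.24·0.505) = 0.760%.
σ_{10d} = 0.760% × √10 = 2.403%.
z(99.5%) = 2.576.
VaR = 2.576 × 2.403% = 6.190%; on $50,000,000 that is $3,095,000.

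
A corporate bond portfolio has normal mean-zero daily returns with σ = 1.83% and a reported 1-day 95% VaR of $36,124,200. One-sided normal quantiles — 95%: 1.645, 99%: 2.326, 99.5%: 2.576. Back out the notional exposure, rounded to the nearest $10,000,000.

VaR as a fraction of value: z·σ = 1.645 × 1.83% = 3.01035%.
Position = $36,124,200 / 0.0301035 = $1,200,000,000.

$1,200,000,000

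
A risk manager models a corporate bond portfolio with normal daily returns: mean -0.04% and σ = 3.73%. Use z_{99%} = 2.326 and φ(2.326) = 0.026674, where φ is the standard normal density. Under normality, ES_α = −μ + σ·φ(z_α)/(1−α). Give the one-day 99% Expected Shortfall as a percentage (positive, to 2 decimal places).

Tail multiplier: φ(z)/(1−α) = 0.026674 / 0.01 = 2.667.
ES = −(-0.04%) + 3.73% × 2.667 = 9.988%.

9.99%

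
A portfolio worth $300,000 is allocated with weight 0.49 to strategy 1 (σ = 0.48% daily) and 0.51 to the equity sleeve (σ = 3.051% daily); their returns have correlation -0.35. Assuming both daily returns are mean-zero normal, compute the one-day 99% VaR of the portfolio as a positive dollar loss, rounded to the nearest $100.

$10,400

σ_p² = 0.49²·0.48² + 0.51²·3.051² + 2·-0.35·0.49·0.51·0.48·3.051 = 2.2203 (%²).
σ_p = √2.2203 = 1.490%.
At 99%, z = 2.326.
VaR = 2.326 × 1.490% = 3.466%; on $300,000 that is $10,398.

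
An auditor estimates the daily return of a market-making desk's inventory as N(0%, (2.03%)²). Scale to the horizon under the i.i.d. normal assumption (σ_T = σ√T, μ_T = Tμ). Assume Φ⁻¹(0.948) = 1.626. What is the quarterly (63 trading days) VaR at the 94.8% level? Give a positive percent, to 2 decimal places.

σ_{63d} = 2.03% × √63 = 16.113%.
VaR = 1.626 × 16.113% = 26.200%.

26.20%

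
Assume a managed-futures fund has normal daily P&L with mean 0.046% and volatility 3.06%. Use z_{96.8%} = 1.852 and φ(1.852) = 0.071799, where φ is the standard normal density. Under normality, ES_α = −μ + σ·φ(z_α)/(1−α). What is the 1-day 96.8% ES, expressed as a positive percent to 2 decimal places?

6.82%

Tail multiplier: φ(z)/(1−α) = 0.071799 / 0.032 = 2.244.
ES = −(0.046%) + 3.06% × 2.244 = 6.821%.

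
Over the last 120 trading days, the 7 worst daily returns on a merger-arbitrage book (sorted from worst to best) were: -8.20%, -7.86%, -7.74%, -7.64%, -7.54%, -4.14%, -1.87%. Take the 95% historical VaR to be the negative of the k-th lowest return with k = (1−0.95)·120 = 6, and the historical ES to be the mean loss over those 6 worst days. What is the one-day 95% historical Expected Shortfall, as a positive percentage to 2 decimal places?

The 6 worst returns sum to -43.12%.
ES = −(-43.12%) / 6 = 7.1866…% ≈ 7.19%.

7.19%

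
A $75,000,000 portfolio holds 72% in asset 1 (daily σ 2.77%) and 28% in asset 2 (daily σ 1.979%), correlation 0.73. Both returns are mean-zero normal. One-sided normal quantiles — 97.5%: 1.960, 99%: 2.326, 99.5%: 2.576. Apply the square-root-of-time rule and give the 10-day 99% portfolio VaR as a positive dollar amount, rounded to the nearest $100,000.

σ_p = √(0.72²·2.77² + 0.28²·1.979² + 2·0.73·0.72·0.28·2.77·1.979) = 2.429%.
σ_{10d} = 2.429% × √10 = 7.681%.
VaR = 2.326 × 7.681% = 17.866%; on $75,000,000 that is $13,399,500.

$13,400,000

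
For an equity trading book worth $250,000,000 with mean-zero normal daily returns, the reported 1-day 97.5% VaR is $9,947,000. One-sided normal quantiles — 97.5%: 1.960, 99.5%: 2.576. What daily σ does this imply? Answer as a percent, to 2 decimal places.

2.03%

VaR as a fraction: $9,947,000 / $250,000,000 = 3.979%.
σ = VaR / z = 3.979% / 1.960 = 2.030%.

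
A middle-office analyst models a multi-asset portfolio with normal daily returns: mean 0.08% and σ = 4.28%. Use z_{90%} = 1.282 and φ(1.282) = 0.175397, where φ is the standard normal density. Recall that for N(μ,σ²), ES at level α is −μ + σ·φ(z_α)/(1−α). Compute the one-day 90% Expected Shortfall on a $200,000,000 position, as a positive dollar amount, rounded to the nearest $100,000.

Tail multiplier: φ(z)/(1−α) = 0.175397 / 0.1 = 1.754.
ES = −(0.08%) + 4.28% × 1.754 = 7.427%.
On $200,000,000: 0.07427 × $200,000,000 = $14,854,000.

$14,900,000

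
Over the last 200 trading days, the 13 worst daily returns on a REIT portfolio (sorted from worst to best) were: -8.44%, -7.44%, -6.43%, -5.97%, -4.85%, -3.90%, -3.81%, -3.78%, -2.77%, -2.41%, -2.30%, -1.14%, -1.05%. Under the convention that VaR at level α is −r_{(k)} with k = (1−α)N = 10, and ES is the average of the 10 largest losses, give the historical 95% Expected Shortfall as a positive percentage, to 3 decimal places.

The 10 worst returns sum to -49.80%.
ES = −(-49.80%) / 10 = 4.98% ≈ 4.980%.

4.980%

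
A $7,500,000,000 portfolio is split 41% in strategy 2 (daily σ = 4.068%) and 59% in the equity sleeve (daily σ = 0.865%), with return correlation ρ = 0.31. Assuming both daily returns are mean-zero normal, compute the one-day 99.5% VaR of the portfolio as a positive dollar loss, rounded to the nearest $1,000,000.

$365,000,000

σ_p² = 0.41²·4.068² + 0.59²·0.865² + 2·0.31·0.41·0.59·4.068·0.865 = 3.5700 (%²).
σ_p = √3.5700 = 1.889%.
At 99.5%, z = 2.576.
VaR = 2.576 × 1.889% = 4.866%; on $7,500,000,000 that is $364,950,000.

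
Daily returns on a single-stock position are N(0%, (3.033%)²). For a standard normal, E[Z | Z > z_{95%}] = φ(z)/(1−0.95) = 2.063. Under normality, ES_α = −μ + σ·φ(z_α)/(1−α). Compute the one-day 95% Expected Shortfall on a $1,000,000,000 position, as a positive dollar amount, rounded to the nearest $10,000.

$62,570,000

ES = 3.033% × 2.063 = 6.257%.
On $1,000,000,000: 0.06257 × $1,000,000,000 = $62,570,000.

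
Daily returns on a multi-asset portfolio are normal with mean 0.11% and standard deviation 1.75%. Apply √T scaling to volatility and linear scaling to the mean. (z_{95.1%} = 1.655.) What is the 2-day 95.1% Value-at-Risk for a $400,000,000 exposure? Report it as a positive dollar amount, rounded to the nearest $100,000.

$15,500,000

σ_{2d} = 1.75% × √2 = 2.475%; μ_{2d} = 2 × 0.11% = 0.220%.
VaR = −(0.220%) + 1.655 × 2.475% = 3.876%.
On $400,000,000: 0.03876 × $400,000,000 = $15,504,000.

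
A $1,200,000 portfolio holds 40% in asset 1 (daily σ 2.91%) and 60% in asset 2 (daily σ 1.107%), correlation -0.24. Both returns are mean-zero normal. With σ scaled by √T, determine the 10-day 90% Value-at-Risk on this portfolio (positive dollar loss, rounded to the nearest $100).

$58,100

σ_p = √(0.4²·2.91² + 0.6²·1.107² + 2·-0.24·0.4·0.6·2.91·1.107) = 1.194%.
σ_{10d} = 1.194% × √10 = 3.776%.
z(90%) = 1.282.
VaR = 1.282 × 3.776% = 4.841%; on $1,200,000 that is $58,092.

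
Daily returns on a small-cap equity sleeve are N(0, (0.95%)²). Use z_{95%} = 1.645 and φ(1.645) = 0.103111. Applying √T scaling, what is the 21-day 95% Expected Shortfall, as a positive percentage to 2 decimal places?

σ_{21d} = 0.95% × √21 = 4.353%.
ES multiplier = φ(z)/(1−α) = 0.103111/0.05 = 2.062.
ES = 4.353% × 2.062 = 8.976%.

8.98%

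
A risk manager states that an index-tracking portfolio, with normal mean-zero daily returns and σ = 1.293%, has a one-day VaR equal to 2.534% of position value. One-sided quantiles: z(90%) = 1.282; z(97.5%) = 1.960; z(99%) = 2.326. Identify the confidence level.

Implied z = VaR/σ = 2.534 / 1.293 = 1.960.
This matches z(97.5%) = 1.960.

97.5%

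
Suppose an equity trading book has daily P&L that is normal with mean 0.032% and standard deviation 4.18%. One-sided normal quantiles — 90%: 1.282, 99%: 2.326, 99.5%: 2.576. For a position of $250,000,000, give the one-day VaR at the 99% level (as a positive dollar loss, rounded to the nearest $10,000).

$24,230,000

VaR = −μ + z·σ = −(0.032%) + 2.326 × 4.18% = 9.691%.
On $250,000,000: 0.09691 × $250,000,000 = $24,227,500.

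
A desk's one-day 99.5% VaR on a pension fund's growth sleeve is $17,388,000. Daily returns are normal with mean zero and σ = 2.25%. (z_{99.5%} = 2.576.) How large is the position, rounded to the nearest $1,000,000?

VaR as a fraction of value: z·σ = 2.576 × 2.25% = 5.796%.
Position = $17,388,000 / 0.05796 = $300,000,000.

$300,000,000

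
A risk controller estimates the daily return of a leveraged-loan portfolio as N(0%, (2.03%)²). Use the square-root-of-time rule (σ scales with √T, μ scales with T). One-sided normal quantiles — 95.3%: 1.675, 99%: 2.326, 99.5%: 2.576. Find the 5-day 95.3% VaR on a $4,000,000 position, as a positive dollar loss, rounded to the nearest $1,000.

$304,000

σ_{5d} = 2.03% × √5 = 4.539%.
VaR = 1.675 × 4.539% = 7.603%.
On $4,000,000: 0.07603 × $4,000,000 = $304,120.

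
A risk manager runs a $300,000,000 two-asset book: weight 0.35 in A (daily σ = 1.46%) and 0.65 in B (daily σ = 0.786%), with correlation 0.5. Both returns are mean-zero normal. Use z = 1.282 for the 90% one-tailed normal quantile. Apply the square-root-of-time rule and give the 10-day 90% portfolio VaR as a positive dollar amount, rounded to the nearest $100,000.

σ_p = √(0.35²·1.46² + 0.65²·0.786² + 2·0.5·0.35·0.65·1.46·0.786) = 0.885%.
σ_{10d} = 0.885% × √10 = 2.799%.
VaR = 1.282 × 2.799% = 3.588%; on $300,000,000 that is $10,764,000.

$10,800,000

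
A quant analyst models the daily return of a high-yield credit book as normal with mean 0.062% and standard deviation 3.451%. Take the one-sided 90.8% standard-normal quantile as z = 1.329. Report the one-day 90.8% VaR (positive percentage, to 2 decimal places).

VaR = −μ + z·σ = −(0.062%) + 1.329 × 3.451% = 4.524%.

4.52%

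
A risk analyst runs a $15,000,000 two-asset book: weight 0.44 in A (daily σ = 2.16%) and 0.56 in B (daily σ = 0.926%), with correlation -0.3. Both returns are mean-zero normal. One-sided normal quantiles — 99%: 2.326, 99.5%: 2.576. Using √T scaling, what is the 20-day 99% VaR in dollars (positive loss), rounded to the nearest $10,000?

σ_p = √(0.44²·2.16² + 0.56²·0.926² + 2·-0.3·0.44·0.56·2.16·0.926) = 0.936%.
σ_{20d} = 0.936% × √20 = 4.186%.
VaR = 2.326 × 4.186% = 9.737%; on $15,000,000 that is $1,460,550.

$1,460,000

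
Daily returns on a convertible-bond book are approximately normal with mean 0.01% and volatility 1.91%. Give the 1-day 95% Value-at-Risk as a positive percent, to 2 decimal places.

3.13%

At 95% one-sided, z = 1.645.
VaR = −μ + z·σ = −(0.01%) + 1.645 × 1.91% = 3.132%.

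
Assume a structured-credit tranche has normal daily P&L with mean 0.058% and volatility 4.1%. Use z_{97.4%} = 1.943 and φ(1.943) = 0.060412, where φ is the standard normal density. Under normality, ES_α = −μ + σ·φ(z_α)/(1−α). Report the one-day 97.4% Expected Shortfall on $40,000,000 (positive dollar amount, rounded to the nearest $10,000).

Tail multiplier: φ(z)/(1−α) = 0.060412 / 0.026 = 2.324.
ES = −(0.058%) + 4.1% × 2.324 = 9.470%.
On $40,000,000: 0.09470 × $40,000,000 = $3,788,000.

$3,790,000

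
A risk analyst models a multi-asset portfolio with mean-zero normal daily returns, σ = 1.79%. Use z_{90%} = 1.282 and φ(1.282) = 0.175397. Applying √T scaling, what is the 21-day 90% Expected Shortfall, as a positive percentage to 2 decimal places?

σ_{21d} = 1.79% × √21 = 8.203%.
ES multiplier = φ(z)/(1−α) = 0.175397/0.1 = 1.754.
ES = 8.203% × 1.754 = 14.388%.

14.39%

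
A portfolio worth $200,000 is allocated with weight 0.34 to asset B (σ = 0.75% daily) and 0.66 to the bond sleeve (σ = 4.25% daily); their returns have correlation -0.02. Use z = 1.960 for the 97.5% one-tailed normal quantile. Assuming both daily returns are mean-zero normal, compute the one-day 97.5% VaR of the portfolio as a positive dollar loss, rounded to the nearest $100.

$11,000

σ_p² = 0.34²·0.75² + 0.66²·4.25² + 2·-0.02·0.34·0.66·0.75·4.25 = 7.9044 (%²).
σ_p = √7.9044 = 2.811%.
VaR = 1.960 × 2.811% = 5.510%; on $200,000 that is $11,020.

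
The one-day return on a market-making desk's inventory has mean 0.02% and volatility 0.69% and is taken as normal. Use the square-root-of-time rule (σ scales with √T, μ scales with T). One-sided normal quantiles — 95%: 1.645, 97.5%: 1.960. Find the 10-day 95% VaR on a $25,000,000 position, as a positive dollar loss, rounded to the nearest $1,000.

$847,000

σ_{10d} = 0.69% × √10 = 2.182%; μ_{10d} = 10 × 0.02% = 0.200%.
VaR = −(0.200%) + 1.645 × 2.182% = 3.389%.
On $25,000,000: 0.03389 × $25,000,000 = $847,250.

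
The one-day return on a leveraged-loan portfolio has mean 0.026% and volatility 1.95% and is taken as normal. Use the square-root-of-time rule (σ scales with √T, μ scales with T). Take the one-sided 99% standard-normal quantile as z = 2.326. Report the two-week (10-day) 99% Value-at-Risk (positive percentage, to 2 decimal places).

σ_{10d} = 1.95% × √10 = 6.166%; μ_{10d} = 10 × 0.026% = 0.260%.
VaR = −(0.260%) + 2.326 × 6.166% = 14.082%.

14.08%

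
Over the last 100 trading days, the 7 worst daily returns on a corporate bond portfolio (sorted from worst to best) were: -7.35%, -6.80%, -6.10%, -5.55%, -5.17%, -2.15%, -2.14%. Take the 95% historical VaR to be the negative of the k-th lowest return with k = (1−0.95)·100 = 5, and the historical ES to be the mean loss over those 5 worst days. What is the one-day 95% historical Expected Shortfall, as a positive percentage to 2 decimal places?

The 5 worst returns sum to -30.97%.
ES = −(-30.97%) / 5 = 6.194% ≈ 6.19%.

6.19%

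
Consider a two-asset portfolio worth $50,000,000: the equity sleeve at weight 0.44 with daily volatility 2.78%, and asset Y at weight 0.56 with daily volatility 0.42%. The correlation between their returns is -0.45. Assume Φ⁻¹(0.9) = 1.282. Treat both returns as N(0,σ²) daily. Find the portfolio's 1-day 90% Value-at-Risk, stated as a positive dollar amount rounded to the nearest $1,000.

$729,000

σ_p² = 0.44²·2.78² + 0.56²·0.42² + 2·-0.45·0.44·0.56·2.78·0.42 = 1.2926 (%²).
σ_p = √1.2926 = 1.137%.
VaR = 1.282 × 1.137% = 1.458%; on $50,000,000 that is $729,000.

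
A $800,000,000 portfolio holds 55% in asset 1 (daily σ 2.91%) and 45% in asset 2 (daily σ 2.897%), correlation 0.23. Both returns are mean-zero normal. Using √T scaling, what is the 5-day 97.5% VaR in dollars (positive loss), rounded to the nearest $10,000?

σ_p = √(0.55²·2.91² + 0.45²·2.897² + 2·0.23·0.55·0.45·2.91·2.897) = 2.285%.
σ_{5d} = 2.285% × √5 = 5.109%.
z(97.5%) = 1.960.
VaR = 1.960 × 5.109% = 10.014%; on $800,000,000 that is $80,112,000.

$80,110,000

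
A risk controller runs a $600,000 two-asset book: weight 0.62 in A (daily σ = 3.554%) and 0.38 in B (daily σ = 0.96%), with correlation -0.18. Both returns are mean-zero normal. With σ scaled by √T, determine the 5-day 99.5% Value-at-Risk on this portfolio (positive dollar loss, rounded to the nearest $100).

σ_p = √(0.62²·3.554² + 0.38²·0.96² + 2·-0.18·0.62·0.38·3.554·0.96) = 2.168%.
σ_{5d} = 2.168% × √5 = 4.848%.
z(99.5%) = 2.576.
VaR = 2.576 × 4.848% = 12.488%; on $600,000 that is $74,928.

$74,900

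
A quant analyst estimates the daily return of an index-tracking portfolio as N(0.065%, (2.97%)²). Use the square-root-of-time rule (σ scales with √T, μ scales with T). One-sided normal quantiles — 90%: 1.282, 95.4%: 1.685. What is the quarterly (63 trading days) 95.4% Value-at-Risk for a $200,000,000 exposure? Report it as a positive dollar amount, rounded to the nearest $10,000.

σ_{63d} = 2.97% × √63 = 23.574%; μ_{63d} = 63 × 0.065% = 4.095%.
VaR = −(4.095%) + 1.685 × 23.574% = 35.627%.
On $200,000,000: 0.35627 × $200,000,000 = $71,254,000.

$71,250,000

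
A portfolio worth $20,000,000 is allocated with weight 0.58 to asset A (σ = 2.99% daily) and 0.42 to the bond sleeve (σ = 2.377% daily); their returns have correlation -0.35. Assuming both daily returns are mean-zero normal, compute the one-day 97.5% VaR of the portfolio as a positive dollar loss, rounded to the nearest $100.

$655,000

σ_p² = 0.58²·2.99² + 0.42²·2.377² + 2·-0.35·0.58·0.42·2.99·2.377 = 2.7922 (%²).
σ_p = √2.7922 = 1.671%.
At 97.5%, z = 1.960.
VaR = 1.960 × 1.671% = 3.275%; on $20,000,000 that is $655,000.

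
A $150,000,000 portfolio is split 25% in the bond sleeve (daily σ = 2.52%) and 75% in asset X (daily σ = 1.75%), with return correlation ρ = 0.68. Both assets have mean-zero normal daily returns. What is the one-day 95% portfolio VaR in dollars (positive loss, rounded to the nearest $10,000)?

$4,440,000

σ_p² = 0.25²·2.52² + 0.75²·1.75² + 2·0.68·0.25·0.75·2.52·1.75 = 3.2441 (%²).
σ_p = √3.2441 = 1.801%.
At 95%, z = 1.645.
VaR = 1.645 × 1.801% = 2.963%; on $150,000,000 that is $4,444,500.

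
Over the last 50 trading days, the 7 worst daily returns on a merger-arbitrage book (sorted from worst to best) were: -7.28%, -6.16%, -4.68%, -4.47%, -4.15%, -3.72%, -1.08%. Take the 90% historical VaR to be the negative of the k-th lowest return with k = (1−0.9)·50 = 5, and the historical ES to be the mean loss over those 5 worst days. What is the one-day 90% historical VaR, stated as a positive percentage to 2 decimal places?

k = 5; the 5th lowest return is -4.15%, so VaR = 4.15%.

4.15%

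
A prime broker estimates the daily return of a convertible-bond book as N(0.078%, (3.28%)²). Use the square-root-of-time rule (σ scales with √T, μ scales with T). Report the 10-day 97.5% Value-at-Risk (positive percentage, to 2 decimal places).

At 97.5%, z = 1.960.
σ_{10d} = 3.28% × √10 = 10.372%; μ_{10d} = 10 × 0.078% = 0.780%.
VaR = −(0.780%) + 1.960 × 10.372% = 19.549%.

19.55%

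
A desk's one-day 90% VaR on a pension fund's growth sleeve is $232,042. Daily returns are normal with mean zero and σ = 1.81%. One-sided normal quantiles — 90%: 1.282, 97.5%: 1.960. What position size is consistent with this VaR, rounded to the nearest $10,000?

$10,000,000

VaR as a fraction of value: z·σ = 1.282 × 1.81% = 2.32042%.
Position = $232,042 / 0.0232042 = $10,000,000.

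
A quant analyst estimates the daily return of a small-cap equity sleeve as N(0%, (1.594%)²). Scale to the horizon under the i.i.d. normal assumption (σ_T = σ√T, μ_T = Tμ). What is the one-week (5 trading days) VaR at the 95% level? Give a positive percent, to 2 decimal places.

5.86%

At 95%, z = 1.645.
σ_{5d} = 1.594% × √5 = 3.564%.
VaR = 1.645 × 3.564% = 5.863%.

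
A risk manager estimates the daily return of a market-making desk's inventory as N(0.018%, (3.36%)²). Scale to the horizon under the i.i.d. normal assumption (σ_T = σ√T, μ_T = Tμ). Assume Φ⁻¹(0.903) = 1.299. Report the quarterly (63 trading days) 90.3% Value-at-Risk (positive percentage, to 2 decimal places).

σ_{63d} = 3.36% × √63 = 26.669%; μ_{63d} = 63 × 0.018% = 1.134%.
VaR = −(1.134%) + 1.299 × 26.669% = 33.509%.

33.51%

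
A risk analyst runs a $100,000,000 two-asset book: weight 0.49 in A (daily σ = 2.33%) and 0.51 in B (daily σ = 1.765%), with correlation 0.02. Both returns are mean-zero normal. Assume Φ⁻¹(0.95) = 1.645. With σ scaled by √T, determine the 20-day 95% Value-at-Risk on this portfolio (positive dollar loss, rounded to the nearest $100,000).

σ_p = √(0.49²·2.33² + 0.51²·1.765² + 2·0.02·0.49·0.51·2.33·1.765) = 1.468%.
σ_{20d} = 1.468% × √20 = 6.565%.
VaR = 1.645 × 6.565% = 10.799%; on $100,000,000 that is $10,799,000.

$10,800,000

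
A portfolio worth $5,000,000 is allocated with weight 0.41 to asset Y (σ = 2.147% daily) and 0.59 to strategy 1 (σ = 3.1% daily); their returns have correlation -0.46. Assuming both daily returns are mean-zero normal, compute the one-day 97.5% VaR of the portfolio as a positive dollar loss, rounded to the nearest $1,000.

σ_p² = 0.41²·2.147² + 0.59²·3.1² + 2·-0.46·0.41·0.59·2.147·3.1 = 2.6389 (%²).
σ_p = √2.6389 = 1.624%.
At 97.5%, z = 1.960.
VaR = 1.960 × 1.624% = 3.183%; on $5,000,000 that is $159,150.

$159,000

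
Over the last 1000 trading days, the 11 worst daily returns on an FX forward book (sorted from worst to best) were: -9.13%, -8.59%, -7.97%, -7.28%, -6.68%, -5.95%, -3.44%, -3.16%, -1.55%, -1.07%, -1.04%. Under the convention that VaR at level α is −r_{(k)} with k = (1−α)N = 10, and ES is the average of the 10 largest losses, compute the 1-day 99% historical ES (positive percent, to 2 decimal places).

The 10 worst returns sum to -54.82%.
ES = −(-54.82%) / 10 = 5.482% ≈ 5.48%.

5.48%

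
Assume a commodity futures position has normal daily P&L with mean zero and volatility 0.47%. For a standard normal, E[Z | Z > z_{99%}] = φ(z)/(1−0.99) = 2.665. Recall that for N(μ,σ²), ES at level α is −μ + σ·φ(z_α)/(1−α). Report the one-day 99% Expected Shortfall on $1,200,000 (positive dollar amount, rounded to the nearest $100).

ES = 0.47% × 2.665 = 1.253%.
On $1,200,000: 0.01253 × $1,200,000 = $15,036.

$15,000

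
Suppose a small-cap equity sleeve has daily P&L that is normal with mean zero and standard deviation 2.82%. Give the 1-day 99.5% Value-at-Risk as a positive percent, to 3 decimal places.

At 99.5% one-sided, z = 2.576.
VaR = z·σ = 2.576 × 2.82% = 7.264%.

7.264%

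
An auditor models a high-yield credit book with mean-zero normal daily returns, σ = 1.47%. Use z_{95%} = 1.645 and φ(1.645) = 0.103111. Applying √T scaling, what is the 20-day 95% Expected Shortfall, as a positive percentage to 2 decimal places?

σ_{20d} = 1.47% × √20 = 6.574%.
ES multiplier = φ(z)/(1−α) = 0.103111/0.05 = 2.062.
ES = 6.574% × 2.062 = 13.556%.

13.56%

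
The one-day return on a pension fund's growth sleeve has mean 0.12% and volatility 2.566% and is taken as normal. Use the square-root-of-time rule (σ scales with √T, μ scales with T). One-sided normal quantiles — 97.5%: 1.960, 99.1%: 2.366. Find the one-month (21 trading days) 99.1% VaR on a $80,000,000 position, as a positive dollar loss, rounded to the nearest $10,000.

σ_{21d} = 2.566% × √21 = 11.759%; μ_{21d} = 21 × 0.12% = 2.520%.
VaR = −(2.520%) + 2.366 × 11.759% = 25.302%.
On $80,000,000: 0.25302 × $80,000,000 = $20,241,600.

$20,240,000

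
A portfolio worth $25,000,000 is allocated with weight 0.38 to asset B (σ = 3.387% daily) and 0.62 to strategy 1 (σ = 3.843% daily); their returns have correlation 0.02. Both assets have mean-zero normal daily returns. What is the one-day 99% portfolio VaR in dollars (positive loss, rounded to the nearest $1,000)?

σ_p² = 0.38²·3.387² + 0.62²·3.843² + 2·0.02·0.38·0.62·3.387·3.843 = 7.4563 (%²).
σ_p = √7.4563 = 2.731%.
At 99%, z = 2.326.
VaR = 2.326 × 2.731% = 6.352%; on $25,000,000 that is $1,588,000.

$1,588,000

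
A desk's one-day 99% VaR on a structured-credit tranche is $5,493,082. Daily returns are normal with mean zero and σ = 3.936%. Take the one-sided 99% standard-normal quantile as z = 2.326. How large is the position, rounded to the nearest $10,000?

VaR as a fraction of value: z·σ = 2.326 × 3.936% = 9.15514%.
Position = $5,493,082 / 0.0915514 = $60,000,004.

$60,000,000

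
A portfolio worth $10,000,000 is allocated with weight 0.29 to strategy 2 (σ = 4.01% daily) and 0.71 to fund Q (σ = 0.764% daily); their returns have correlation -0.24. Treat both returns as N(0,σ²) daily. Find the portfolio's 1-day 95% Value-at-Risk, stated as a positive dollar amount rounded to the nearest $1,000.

σ_p² = 0.29²·4.01² + 0.71²·0.764² + 2·-0.24·0.29·0.71·4.01·0.764 = 1.3438 (%²).
σ_p = √1.3438 = 1.159%.
At 95%, z = 1.645.
VaR = 1.645 × 1.159% = 1.907%; on $10,000,000 that is $190,700.

$191,000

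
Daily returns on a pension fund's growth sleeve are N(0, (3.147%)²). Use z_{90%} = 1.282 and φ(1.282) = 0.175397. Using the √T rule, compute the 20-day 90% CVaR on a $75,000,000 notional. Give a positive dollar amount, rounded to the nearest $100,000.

$18,500,000

σ_{20d} = 3.147% × √20 = 14.074%.
ES multiplier = φ(z)/(1−α) = 0.175397/0.1 = 1.754.
ES = 14.074% × 1.754 = 24.686%; on $75,000,000: $18,514,500.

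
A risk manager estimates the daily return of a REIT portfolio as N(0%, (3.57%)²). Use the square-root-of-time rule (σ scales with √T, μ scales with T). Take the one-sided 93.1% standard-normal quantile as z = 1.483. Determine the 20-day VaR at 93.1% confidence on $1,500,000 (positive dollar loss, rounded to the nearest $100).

σ_{20d} = 3.57% × √20 = 15.966%.
VaR = 1.483 × 15.966% = 23.678%.
On $1,500,000: 0.23678 × $1,500,000 = $355,170.

$355,200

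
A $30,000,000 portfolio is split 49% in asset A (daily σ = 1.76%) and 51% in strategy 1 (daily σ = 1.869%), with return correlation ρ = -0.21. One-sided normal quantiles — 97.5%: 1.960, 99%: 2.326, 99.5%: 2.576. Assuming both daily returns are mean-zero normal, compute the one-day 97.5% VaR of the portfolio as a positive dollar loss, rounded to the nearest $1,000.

σ_p² = 0.49²·1.76² + 0.51²·1.869² + 2·-0.21·0.49·0.51·1.76·1.869 = 1.3071 (%²).
σ_p = √1.3071 = 1.143%.
VaR = 1.960 × 1.143% = 2.240%; on $30,000,000 that is $672,000.

$672,000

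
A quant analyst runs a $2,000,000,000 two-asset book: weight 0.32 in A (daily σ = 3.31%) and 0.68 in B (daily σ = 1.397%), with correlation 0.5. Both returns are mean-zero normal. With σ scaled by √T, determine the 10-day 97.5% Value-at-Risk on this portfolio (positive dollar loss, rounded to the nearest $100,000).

$215,800,000

σ_p = √(0.32²·3.31² + 0.68²·1.397² + 2·0.5·0.32·0.68·3.31·1.397) = 1.741%.
σ_{10d} = 1.741% × √10 = 5.506%.
z(97.5%) = 1.960.
VaR = 1.960 × 5.506% = 10.792%; on $2,000,000,000 that is $215,840,000.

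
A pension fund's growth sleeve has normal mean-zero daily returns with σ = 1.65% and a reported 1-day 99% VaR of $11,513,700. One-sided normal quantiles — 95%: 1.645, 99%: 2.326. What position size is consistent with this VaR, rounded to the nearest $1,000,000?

$300,000,000

VaR as a fraction of value: z·σ = 2.326 × 1.65% = 3.8379%.
Position = $11,513,700 / 0.038379 = $300,000,000.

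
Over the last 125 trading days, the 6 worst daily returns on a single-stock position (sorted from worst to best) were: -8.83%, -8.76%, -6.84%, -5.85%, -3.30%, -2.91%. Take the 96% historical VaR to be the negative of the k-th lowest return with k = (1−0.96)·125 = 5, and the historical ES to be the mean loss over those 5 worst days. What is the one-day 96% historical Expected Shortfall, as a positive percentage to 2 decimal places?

6.72%

The 5 worst returns sum to -33.58%.
ES = −(-33.58%) / 5 = 6.716% ≈ 6.72%.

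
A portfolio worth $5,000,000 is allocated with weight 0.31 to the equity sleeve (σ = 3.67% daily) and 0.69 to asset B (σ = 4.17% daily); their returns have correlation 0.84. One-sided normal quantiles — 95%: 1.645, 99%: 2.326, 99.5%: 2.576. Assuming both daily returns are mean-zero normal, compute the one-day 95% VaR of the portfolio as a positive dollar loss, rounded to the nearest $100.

$319,300

σ_p² = 0.31²·3.67² + 0.69²·4.17² + 2·0.84·0.31·0.69·3.67·4.17 = 15.0727 (%²).
σ_p = √15.0727 = 3.882%.
VaR = 1.645 × 3.882% = 6.386%; on $5,000,000 that is $319,300.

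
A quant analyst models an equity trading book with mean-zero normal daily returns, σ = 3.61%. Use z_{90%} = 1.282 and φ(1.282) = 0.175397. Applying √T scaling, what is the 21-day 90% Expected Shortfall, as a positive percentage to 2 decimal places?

29.02%

σ_{21d} = 3.61% × √21 = 16.543%.
ES multiplier = φ(z)/(1−α) = 0.175397/0.1 = 1.754.
ES = 16.543% × 1.754 = 29.016%.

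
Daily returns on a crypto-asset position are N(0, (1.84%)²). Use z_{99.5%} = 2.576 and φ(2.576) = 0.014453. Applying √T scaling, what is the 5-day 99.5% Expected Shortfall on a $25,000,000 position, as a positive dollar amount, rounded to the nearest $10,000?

σ_{5d} = 1.84% × √5 = 4.114%.
ES multiplier = φ(z)/(1−α) = 0.014453/0.005 = 2.891.
ES = 4.114% × 2.891 = 11.894%; on $25,000,000: $2,973,500.

$2,970,000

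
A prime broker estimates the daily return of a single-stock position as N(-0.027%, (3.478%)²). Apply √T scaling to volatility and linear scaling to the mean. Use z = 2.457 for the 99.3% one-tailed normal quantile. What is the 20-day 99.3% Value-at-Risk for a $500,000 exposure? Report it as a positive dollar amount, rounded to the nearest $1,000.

σ_{20d} = 3.478% × √20 = 15.554%; μ_{20d} = 20 × -0.027% = -0.540%.
VaR = −(-0.540%) + 2.457 × 15.554% = 38.756%.
On $500,000: 0.38756 × $500,000 = $193,780.

$194,000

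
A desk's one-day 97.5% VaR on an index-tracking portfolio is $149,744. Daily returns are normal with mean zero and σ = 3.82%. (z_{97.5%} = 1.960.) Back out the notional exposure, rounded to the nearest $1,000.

VaR as a fraction of value: z·σ = 1.960 × 3.82% = 7.4872%.
Position = $149,744 / 0.074872 = $2,000,000.

$2,000,000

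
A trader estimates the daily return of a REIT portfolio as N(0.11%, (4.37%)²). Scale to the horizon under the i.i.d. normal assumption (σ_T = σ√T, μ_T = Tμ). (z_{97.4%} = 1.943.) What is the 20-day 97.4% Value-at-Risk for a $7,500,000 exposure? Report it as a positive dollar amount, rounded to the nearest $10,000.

σ_{20d} = 4.37% × √20 = 19.543%; μ_{20d} = 20 × 0.11% = 2.200%.
VaR = −(2.200%) + 1.943 × 19.543% = 35.772%.
On $7,500,000: 0.35772 × $7,500,000 = $2,682,900.

$2,680,000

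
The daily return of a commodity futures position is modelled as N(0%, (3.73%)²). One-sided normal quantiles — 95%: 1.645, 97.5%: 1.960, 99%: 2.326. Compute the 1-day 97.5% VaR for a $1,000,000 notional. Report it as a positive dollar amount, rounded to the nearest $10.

$73,110

VaR = z·σ = 1.960 × 3.73% = 7.311%.
On $1,000,000: 0.07311 × $1,000,000 = $73,110.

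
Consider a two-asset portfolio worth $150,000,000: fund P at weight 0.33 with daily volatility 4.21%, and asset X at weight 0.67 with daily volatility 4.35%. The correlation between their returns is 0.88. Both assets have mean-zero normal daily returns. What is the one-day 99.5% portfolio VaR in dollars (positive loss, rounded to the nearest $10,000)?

σ_p² = 0.33²·4.21² + 0.67²·4.35² + 2·0.88·0.33·0.67·4.21·4.35 = 17.5509 (%²).
σ_p = √17.5509 = 4.189%.
At 99.5%, z = 2.576.
VaR = 2.576 × 4.189% = 10.791%; on $150,000,000 that is $16,186,500.

$16,190,000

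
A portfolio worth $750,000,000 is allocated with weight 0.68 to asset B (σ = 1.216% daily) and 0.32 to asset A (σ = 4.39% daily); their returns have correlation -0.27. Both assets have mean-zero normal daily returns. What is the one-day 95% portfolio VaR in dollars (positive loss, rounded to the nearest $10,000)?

$17,580,000

σ_p² = 0.68²·1.216² + 0.32²·4.39² + 2·-0.27·0.68·0.32·1.216·4.39 = 2.0299 (%²).
σ_p = √2.0299 = 1.425%.
At 95%, z = 1.645.
VaR = 1.645 × 1.425% = 2.344%; on $750,000,000 that is $17,580,000.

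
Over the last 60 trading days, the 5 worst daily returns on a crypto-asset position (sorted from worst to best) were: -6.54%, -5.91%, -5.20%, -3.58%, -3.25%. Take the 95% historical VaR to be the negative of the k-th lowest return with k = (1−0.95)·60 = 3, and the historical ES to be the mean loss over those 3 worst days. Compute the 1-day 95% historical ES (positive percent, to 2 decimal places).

The 3 worst returns sum to -17.65%.
ES = −(-17.65%) / 3 = 5.8833…% ≈ 5.88%.

5.88%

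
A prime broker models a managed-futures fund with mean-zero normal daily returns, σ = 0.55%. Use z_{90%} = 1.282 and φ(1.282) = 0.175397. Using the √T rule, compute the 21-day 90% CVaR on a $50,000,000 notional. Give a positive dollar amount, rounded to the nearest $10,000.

σ_{21d} = 0.55% × √21 = 2.520%.
ES multiplier = φ(z)/(1−α) = 0.175397/0.1 = 1.754.
ES = 2.520% × 1.754 = 4.420%; on $50,000,000: $2,210,000.

$2,210,000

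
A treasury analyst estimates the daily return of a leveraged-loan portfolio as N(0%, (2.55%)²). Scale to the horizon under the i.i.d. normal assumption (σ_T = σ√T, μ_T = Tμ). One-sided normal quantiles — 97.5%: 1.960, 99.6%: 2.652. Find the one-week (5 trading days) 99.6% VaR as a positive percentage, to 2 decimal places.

σ_{5d} = 2.55% × √5 = 5.702%.
VaR = 2.652 × 5.702% = 15.122%.

15.12%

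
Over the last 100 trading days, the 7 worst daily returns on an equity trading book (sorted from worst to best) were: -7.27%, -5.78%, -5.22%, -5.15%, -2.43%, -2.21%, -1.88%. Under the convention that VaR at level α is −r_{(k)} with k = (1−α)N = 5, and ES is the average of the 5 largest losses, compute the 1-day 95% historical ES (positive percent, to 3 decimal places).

5.170%

The 5 worst returns sum to -25.85%.
ES = −(-25.85%) / 5 = 5.17% ≈ 5.170%.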